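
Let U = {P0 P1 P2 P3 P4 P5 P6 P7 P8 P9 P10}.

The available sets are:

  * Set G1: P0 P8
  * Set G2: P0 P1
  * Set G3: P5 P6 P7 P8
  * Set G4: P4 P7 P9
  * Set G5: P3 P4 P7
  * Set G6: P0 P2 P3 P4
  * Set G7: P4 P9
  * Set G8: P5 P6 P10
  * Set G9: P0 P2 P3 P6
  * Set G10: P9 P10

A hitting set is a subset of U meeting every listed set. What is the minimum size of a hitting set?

4

H = {P0, P4, P6, P9} meets every set (each contains at least one member of H), and |H| = 4.
No choice of 3 elements meets every set, so 4 is the minimum.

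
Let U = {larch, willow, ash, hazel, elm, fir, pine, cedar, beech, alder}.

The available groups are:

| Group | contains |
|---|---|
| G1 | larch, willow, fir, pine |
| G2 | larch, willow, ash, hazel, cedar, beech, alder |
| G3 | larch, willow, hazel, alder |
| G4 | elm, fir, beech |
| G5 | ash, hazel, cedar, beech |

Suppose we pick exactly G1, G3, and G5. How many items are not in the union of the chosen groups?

1

Union of G1, G3, G5 = {larch, willow, ash, hazel, fir, pine, cedar, beech, alder}.
Not covered: elm — 1 item.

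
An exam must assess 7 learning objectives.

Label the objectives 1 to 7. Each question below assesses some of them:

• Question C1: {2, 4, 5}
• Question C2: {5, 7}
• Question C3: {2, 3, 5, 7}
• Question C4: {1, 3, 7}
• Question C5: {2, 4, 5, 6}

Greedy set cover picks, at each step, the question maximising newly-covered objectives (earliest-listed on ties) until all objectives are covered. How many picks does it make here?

3

Greedy: pick C3 (covers 4 new) → pick C5 (covers 2 new) → pick C4 (covers 1 new). Total picks: 3.
(The true minimum cover uses only 2 questions, so greedy is not optimal here.)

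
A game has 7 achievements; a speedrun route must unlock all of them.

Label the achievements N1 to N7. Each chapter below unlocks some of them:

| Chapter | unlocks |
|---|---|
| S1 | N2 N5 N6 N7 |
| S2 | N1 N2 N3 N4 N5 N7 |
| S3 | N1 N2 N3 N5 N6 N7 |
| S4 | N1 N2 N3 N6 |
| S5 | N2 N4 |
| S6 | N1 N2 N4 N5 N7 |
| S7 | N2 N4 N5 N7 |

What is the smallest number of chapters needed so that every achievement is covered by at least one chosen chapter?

2

S3 and S6 together: S3 ∪ S6 = {N1, N2, N3, N4, N5, N6, N7} — every achievement is covered.
No single chapter has all 7 achievements (the largest, S2, has 6), so 2 is optimal.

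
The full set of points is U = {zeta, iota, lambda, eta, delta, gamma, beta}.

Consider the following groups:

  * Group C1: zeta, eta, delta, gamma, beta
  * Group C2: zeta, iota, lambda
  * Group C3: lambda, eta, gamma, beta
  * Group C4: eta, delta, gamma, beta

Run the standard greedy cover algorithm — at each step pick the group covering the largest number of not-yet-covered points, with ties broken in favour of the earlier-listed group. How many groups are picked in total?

2

Greedy: pick C1 (covers 5 new) → pick C2 (covers 2 new). Total picks: 2.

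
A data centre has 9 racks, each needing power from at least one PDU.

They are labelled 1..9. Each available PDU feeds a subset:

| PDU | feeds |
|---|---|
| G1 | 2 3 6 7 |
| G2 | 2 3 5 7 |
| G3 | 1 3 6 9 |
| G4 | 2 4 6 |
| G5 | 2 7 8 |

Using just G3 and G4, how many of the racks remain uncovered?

Union of G3, G4 = {1, 2, 3, 4, 6, 9}.
Not covered: 5, 7, 8 — 3 racks.

3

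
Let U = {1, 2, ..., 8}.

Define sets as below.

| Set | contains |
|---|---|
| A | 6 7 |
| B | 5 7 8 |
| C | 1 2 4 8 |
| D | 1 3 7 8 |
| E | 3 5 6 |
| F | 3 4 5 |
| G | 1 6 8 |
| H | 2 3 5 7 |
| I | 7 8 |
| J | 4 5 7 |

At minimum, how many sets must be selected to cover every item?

3

C and G and H together: C ∪ G ∪ H = {1, 2, 3, 4, 5, 6, 7, 8} — every item is covered.
No 2 of the 10 sets cover everything (all 45 combinations miss at least one item), so 3 is optimal.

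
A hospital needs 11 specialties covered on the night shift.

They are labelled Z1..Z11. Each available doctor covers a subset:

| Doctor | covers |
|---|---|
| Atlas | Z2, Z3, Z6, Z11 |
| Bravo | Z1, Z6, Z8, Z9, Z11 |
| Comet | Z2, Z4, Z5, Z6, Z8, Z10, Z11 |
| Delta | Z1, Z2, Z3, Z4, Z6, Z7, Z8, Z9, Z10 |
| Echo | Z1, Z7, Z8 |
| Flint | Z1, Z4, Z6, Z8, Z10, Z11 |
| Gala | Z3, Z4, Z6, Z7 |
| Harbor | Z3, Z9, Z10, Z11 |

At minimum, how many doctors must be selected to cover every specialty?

2

Comet and Delta together: Comet ∪ Delta = {Z1, Z2, Z3, Z4, Z5, Z6, Z7, Z8, Z9, Z10, Z11} — every specialty is covered.
No single doctor has all 11 specialties (the largest, Delta, has 9), so 2 is optimal.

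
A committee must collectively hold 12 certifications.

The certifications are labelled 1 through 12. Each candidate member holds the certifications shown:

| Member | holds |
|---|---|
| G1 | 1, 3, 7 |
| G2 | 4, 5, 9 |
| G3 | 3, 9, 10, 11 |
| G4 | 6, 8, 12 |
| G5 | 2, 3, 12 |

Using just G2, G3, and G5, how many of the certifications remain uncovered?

Union of G2, G3, G5 = {2, 3, 4, 5, 9, 10, 11, 12}.
Not covered: 1, 6, 7, 8 — 4 certifications.

4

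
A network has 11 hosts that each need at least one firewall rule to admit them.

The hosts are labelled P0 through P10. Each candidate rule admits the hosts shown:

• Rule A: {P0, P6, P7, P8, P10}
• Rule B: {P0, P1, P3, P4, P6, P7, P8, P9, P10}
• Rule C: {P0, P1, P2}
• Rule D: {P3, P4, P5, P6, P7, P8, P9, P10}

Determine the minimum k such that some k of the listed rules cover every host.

2

Take {C, D}. Their union is {P0, P1, P2, P3, P4, P5, P6, P7, P8, P9, P10}, which is all 11 hosts.
No single rule has all 11 hosts (the largest, B, has 9), so 2 is optimal.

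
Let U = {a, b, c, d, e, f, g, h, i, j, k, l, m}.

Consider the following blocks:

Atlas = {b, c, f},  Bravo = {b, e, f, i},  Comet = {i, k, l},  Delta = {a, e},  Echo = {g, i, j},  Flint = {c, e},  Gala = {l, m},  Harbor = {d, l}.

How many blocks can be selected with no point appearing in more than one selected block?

4

Atlas, Delta, Echo, Harbor are pairwise disjoint (Atlas={b,c,f}; Delta={a,e}; Echo={g,i,j}; Harbor={d,l}).
Every remaining block overlaps one of these, and no 5 of the listed blocks are pairwise disjoint, so 4 is the maximum.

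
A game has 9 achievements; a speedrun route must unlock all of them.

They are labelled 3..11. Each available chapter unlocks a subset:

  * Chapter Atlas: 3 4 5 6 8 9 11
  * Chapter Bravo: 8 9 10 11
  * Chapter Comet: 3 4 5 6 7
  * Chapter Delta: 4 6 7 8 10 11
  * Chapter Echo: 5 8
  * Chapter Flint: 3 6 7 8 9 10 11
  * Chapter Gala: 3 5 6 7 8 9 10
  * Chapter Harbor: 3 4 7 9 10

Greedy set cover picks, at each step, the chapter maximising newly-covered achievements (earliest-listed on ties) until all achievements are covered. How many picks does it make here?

2

Greedy: pick Atlas (covers 7 new) → pick Delta (covers 2 new). Total picks: 2.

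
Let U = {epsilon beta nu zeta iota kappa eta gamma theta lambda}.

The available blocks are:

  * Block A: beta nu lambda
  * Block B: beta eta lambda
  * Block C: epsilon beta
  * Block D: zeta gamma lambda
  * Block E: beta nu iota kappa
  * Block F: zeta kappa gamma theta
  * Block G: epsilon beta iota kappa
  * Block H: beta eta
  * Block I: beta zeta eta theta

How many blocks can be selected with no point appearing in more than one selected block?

2

D, H are pairwise disjoint (D={zeta,gamma,lambda}; H={beta,eta}).
Every remaining block overlaps one of these, and no 3 of the listed blocks are pairwise disjoint, so 2 is the maximum.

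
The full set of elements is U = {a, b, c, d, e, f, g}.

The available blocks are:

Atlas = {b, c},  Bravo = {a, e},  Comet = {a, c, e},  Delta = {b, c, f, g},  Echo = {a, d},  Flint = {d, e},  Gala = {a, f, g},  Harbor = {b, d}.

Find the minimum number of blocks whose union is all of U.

3

Delta and Echo and Flint together: Delta ∪ Echo ∪ Flint = {a, b, c, d, e, f, g} — every element is covered.
No 2 of the 8 blocks cover everything (all 28 combinations miss at least one element), so 3 is optimal.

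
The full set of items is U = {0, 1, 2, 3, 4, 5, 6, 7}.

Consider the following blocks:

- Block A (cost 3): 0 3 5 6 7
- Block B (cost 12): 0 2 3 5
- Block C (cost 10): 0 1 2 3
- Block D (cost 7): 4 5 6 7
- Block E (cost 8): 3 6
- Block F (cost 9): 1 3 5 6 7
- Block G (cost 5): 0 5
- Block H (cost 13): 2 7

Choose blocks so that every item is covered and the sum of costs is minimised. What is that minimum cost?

C, D together cover every item (C ∪ D = {0, 1, 2, 3, 4, 5, 6, 7}); total cost 10 + 7 = 17.
The greedy pick A, C, D costs 20; no covering selection beats 17.

17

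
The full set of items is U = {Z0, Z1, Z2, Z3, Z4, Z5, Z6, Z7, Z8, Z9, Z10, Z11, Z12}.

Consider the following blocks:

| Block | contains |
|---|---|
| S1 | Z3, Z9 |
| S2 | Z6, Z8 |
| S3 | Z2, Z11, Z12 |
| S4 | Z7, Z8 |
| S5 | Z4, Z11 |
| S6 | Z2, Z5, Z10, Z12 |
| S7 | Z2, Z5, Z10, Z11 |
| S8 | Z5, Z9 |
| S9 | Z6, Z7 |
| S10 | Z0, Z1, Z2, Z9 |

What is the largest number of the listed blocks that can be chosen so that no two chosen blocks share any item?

S1, S5, S6, S9 are pairwise disjoint (S1={Z3,Z9}; S5={Z4,Z11}; S6={Z2,Z5,Z10,Z12}; S9={Z6,Z7}).
Every remaining block overlaps one of these, and no 5 of the listed blocks are pairwise disjoint, so 4 is the maximum.

4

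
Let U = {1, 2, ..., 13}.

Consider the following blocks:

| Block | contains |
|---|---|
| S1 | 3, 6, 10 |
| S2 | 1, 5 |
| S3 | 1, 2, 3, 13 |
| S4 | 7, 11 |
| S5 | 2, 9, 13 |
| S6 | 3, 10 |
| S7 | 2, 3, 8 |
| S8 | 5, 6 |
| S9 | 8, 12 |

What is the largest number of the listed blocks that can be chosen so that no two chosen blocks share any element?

5

S2, S4, S5, S6, S9 are pairwise disjoint (S2={1,5}; S4={7,11}; S5={2,9,13}; S6={3,10}; S9={8,12}).
Every remaining block overlaps one of these, and no 6 of the listed blocks are pairwise disjoint, so 5 is the maximum.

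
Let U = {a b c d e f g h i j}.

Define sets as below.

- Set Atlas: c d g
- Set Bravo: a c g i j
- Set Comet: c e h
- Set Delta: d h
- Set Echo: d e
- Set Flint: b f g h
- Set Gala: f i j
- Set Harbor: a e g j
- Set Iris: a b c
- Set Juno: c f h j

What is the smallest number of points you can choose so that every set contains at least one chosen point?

T = {c, d, f, g} meets every set (each contains at least one member of T), and |T| = 4.
No choice of 3 points meets every set, so 4 is the minimum.

4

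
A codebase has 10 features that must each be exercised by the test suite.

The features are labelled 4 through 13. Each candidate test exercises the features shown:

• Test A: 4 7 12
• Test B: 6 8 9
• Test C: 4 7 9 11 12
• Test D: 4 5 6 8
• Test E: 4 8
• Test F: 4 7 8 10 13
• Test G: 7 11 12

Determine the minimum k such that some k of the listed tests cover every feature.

C and D and F together: C ∪ D ∪ F = {4, 5, 6, 7, 8, 9, 10, 11, 12, 13} — every feature is covered.
Only D contains 5, so D is forced; the remaining 6 features need at least 2 more tests (each remaining test adds at most 4) — so at least 3 tests are needed, and 3 is optimal.

3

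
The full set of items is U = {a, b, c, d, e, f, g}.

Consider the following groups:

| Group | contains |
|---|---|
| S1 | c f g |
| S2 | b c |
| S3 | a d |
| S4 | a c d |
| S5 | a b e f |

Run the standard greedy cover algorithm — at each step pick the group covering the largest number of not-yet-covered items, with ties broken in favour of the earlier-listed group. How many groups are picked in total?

3

Greedy: pick S5 (covers 4 new) → pick S1 (covers 2 new) → pick S3 (covers 1 new). Total picks: 3.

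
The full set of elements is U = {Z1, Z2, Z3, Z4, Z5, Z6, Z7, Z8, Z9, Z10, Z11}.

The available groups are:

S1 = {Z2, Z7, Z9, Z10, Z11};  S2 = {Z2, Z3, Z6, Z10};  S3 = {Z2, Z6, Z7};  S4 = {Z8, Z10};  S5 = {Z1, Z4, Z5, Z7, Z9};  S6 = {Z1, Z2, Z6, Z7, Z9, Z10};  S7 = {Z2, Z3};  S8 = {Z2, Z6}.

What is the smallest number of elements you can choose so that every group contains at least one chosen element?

3

Take H = {Z2, Z9, Z10}. Each listed group contains at least one of these, so H is a hitting set of size 3.
The groups S4, S5, S8 are pairwise disjoint, so any hitting set needs a separate element for each — at least 3. Hence 3 is optimal.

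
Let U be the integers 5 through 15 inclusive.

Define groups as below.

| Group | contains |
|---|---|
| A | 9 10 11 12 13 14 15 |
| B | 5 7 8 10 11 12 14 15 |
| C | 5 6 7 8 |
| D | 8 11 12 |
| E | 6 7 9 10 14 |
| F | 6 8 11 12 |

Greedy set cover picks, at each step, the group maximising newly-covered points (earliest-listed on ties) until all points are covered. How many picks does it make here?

3

Greedy: pick B (covers 8 new) → pick A (covers 2 new) → pick C (covers 1 new). Total picks: 3.
(The true minimum cover uses only 2 groups, so greedy is not optimal here.)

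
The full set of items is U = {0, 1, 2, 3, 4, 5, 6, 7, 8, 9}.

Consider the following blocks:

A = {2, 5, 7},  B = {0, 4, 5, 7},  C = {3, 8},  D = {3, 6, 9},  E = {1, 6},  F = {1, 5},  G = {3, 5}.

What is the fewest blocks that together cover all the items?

A and B and C and D and E together: A ∪ B ∪ C ∪ D ∪ E = {0, 1, 2, 3, 4, 5, 6, 7, 8, 9} — every item is covered.
No 4 of the 7 blocks cover everything (all 35 combinations miss at least one item), so 5 is optimal.

5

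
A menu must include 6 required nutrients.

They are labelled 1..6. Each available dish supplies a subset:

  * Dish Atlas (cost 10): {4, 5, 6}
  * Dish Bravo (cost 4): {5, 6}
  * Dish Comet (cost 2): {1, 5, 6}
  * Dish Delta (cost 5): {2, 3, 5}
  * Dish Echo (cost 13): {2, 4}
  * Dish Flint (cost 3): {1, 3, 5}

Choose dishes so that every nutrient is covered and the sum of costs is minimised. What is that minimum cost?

17

Atlas, Comet, Delta together cover every nutrient (Atlas ∪ Comet ∪ Delta = {1, 2, 3, 4, 5, 6}); total cost 10 + 2 + 5 = 17.
No covering selection has total cost below 17.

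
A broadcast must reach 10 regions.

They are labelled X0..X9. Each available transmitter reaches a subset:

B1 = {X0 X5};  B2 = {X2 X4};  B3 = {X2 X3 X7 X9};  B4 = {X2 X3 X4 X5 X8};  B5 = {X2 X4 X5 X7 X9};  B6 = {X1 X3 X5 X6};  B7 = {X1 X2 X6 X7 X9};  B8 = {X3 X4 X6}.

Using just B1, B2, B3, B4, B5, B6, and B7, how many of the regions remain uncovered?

Union of B1, B2, B3, B4, B5, B6, B7 = {X0, X1, X2, X3, X4, X5, X6, X7, X8, X9} — that's every region, so 0 are uncovered.

0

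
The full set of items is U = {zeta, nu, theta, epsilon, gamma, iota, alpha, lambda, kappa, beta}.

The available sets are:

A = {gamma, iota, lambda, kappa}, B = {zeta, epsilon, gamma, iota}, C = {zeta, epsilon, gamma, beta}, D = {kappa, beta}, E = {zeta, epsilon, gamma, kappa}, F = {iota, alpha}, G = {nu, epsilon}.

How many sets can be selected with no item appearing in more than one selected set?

3

D, F, G are pairwise disjoint (D={kappa,beta}; F={iota,alpha}; G={nu,epsilon}).
Every remaining set overlaps one of these, and no 4 of the listed sets are pairwise disjoint, so 3 is the maximum.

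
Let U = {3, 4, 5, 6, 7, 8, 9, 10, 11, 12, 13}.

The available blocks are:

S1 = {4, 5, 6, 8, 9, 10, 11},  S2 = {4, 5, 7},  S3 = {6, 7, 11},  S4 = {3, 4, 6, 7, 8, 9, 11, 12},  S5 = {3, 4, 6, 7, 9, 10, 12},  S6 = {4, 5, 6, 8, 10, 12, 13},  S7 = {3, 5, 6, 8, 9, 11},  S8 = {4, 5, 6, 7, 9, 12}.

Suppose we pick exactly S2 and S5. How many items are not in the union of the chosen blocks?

Union of S2, S5 = {3, 4, 5, 6, 7, 9, 10, 12}.
Not covered: 8, 11, 13 — 3 items.

3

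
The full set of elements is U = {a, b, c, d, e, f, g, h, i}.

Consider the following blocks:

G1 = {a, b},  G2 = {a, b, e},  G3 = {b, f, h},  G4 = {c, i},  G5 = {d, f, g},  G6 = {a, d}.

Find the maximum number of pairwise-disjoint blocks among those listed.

G2, G4, G5 are pairwise disjoint (G2={a,b,e}; G4={c,i}; G5={d,f,g}).
Every remaining block overlaps one of these, and no 4 of the listed blocks are pairwise disjoint, so 3 is the maximum.

3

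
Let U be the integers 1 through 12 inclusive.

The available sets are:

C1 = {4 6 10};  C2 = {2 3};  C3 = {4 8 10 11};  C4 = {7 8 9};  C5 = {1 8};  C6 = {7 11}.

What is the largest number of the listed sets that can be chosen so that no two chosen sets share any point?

C1, C2, C5, C6 are pairwise disjoint (C1={4,6,10}; C2={2,3}; C5={1,8}; C6={7,11}).
Every remaining set overlaps one of these, and no 5 of the listed sets are pairwise disjoint, so 4 is the maximum.

4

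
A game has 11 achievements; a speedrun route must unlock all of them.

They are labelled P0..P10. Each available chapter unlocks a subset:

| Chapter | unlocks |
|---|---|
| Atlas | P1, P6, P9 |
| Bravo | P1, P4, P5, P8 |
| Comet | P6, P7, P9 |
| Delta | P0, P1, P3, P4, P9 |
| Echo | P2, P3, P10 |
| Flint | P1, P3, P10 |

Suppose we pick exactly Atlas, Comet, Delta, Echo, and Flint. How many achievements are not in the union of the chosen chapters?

2

Union of Atlas, Comet, Delta, Echo, Flint = {P0, P1, P2, P3, P4, P6, P7, P9, P10}.
Not covered: P5, P8 — 2 achievements.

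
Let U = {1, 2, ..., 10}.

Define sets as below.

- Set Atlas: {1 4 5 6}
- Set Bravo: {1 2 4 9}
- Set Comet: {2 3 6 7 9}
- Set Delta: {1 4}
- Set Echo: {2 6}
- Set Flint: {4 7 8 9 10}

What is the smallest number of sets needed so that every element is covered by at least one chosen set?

Atlas, Comet, and Flint cover everything between them: the union {1, 2, 3, 4, 5, 6, 7, 8, 9, 10} is all of U.
Only Comet contains 3, so Comet is forced; the remaining 5 elements need at least 2 more sets (each remaining set adds at most 3) — so at least 3 sets are needed, and 3 is optimal.

3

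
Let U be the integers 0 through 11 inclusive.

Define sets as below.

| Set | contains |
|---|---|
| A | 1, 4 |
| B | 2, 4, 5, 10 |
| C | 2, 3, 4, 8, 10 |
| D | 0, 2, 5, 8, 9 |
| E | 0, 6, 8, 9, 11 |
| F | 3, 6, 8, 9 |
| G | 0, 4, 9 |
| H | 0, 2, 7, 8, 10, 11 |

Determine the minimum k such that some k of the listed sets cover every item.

A, D, F, and H cover everything between them: the union {0, 1, 2, 3, 4, 5, 6, 7, 8, 9, 10, 11} is all of U.
No 3 of the 8 sets cover everything (all 56 combinations miss at least one item), so 4 is optimal.

4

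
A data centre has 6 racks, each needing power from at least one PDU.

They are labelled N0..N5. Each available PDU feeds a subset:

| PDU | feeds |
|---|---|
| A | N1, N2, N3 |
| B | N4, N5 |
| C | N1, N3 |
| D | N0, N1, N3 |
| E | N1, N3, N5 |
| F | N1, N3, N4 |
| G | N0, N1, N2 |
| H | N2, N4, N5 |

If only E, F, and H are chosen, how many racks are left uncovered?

1

Union of E, F, H = {N1, N2, N3, N4, N5}.
Not covered: N0 — 1 rack.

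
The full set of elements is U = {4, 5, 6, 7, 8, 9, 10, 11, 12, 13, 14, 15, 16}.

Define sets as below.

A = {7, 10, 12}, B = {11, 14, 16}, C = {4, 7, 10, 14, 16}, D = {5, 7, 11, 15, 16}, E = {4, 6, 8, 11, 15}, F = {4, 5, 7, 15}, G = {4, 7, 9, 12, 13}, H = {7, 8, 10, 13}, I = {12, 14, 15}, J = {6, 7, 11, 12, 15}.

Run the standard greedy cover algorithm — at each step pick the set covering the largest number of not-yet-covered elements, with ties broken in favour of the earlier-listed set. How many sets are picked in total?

4

Greedy: pick C (covers 5 new) → pick E (covers 4 new) → pick G (covers 3 new) → pick D (covers 1 new). Total picks: 4.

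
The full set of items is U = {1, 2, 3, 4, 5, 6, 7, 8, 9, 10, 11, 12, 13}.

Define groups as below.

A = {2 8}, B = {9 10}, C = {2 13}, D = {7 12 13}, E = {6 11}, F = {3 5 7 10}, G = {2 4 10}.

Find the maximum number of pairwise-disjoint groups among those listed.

A, B, D, E are pairwise disjoint (A={2,8}; B={9,10}; D={7,12,13}; E={6,11}).
Every remaining group overlaps one of these, and no 5 of the listed groups are pairwise disjoint, so 4 is the maximum.

4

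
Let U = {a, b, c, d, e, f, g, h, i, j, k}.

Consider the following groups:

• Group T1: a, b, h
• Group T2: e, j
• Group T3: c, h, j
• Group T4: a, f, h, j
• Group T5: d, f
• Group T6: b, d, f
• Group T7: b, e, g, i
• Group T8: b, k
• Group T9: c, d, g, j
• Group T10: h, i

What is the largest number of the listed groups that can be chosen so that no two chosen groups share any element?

4

T2, T5, T8, T10 are pairwise disjoint (T2={e,j}; T5={d,f}; T8={b,k}; T10={h,i}).
Every remaining group overlaps one of these, and no 5 of the listed groups are pairwise disjoint, so 4 is the maximum.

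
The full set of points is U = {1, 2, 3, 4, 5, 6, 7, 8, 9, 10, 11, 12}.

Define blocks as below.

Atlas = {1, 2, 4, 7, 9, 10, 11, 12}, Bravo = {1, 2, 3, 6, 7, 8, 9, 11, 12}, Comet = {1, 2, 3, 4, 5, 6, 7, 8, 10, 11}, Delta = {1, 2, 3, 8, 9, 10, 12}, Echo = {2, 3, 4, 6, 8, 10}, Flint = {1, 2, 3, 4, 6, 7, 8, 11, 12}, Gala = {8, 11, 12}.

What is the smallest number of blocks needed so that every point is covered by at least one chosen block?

Take {Atlas, Comet}. Their union is {1, 2, 3, 4, 5, 6, 7, 8, 9, 10, 11, 12}, which is all 12 points.
No single block has all 12 points (the largest, Comet, has 10), so 2 is optimal.

2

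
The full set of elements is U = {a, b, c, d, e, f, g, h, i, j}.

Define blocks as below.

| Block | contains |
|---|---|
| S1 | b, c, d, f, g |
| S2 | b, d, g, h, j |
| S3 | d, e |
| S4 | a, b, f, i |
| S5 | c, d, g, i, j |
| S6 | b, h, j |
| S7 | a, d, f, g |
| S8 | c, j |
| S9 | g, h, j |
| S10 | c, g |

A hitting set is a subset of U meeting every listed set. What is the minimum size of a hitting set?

T = {a, e, g, j} meets every block (each contains at least one member of T), and |T| = 4.
No choice of 3 elements meets every block, so 4 is the minimum.

4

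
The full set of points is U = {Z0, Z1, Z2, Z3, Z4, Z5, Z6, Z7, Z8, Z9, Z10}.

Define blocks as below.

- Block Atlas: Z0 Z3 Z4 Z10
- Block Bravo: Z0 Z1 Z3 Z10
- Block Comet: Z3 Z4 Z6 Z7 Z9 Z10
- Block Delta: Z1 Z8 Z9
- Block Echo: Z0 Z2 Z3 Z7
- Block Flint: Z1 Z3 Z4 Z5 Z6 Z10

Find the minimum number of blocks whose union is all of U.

3

Delta, Echo, and Flint cover everything between them: the union {Z0, Z1, Z2, Z3, Z4, Z5, Z6, Z7, Z8, Z9, Z10} is all of U.
Only Echo contains Z2, so Echo is forced; the remaining 7 points need at least 2 more blocks (each remaining block adds at most 5) — so at least 3 blocks are needed, and 3 is optimal.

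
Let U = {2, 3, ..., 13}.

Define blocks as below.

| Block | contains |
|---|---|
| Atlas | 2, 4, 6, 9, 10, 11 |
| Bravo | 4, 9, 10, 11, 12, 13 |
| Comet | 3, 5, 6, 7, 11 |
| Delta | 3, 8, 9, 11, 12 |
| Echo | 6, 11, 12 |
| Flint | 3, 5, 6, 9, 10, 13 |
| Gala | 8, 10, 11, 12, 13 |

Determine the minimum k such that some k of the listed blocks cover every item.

Atlas, Comet, and Gala cover everything between them: the union {2, 3, 4, 5, 6, 7, 8, 9, 10, 11, 12, 13} is all of U.
Only Atlas contains 2, so Atlas is forced; the remaining 6 items need at least 2 more blocks (each remaining block adds at most 3) — so at least 3 blocks are needed, and 3 is optimal.

3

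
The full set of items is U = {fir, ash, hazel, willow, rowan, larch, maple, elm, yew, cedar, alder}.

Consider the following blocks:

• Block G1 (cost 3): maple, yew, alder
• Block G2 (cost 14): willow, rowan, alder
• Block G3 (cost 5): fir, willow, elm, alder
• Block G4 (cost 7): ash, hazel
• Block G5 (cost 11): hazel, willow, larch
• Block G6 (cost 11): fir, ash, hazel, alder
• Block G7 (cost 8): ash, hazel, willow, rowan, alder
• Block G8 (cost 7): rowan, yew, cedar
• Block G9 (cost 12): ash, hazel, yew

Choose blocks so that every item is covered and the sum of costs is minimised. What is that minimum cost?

33

G1, G3, G4, G5, G8 together cover every item (G1 ∪ G3 ∪ G4 ∪ G5 ∪ G8 = {fir, ash, hazel, willow, rowan, larch, maple, elm, yew, cedar, alder}); total cost 3 + 5 + 7 + 11 + 7 = 33.
The greedy pick G1, G3, G7, G8, G5 costs 34; no covering selection beats 33.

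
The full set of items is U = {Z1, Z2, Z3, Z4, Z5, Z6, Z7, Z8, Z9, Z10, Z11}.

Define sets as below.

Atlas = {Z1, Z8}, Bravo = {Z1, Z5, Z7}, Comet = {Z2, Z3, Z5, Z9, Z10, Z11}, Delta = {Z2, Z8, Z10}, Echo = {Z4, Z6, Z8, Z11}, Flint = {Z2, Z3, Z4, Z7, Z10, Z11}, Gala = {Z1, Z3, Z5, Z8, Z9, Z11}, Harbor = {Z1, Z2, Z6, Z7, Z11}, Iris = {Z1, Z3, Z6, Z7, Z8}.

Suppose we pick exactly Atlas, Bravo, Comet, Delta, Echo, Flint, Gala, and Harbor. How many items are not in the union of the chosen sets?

Union of Atlas, Bravo, Comet, Delta, Echo, Flint, Gala, Harbor = {Z1, Z2, Z3, Z4, Z5, Z6, Z7, Z8, Z9, Z10, Z11} — that's every item, so 0 are uncovered.

0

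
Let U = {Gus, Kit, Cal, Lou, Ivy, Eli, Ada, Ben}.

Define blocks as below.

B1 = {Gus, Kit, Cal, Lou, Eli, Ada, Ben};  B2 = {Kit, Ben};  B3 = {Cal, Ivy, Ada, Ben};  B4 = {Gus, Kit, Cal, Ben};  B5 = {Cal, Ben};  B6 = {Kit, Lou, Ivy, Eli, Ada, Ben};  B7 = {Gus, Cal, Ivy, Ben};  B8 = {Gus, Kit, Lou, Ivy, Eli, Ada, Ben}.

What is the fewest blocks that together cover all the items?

2

Take {B1, B3}. Their union is {Gus, Kit, Cal, Lou, Ivy, Eli, Ada, Ben}, which is all 8 items.
No single block has all 8 items (the largest, B1, has 7), so 2 is optimal.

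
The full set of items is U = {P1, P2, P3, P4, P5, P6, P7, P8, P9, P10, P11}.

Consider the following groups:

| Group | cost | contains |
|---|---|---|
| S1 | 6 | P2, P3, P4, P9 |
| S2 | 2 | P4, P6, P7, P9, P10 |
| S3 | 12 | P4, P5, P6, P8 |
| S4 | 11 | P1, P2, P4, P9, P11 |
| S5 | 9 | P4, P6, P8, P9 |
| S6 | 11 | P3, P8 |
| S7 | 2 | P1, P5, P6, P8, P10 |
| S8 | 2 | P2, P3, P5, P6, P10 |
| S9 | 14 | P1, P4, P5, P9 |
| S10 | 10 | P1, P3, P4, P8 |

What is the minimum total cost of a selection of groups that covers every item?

S2, S4, S7, S8 together cover every item (S2 ∪ S4 ∪ S7 ∪ S8 = {P1, P2, P3, P4, P5, P6, P7, P8, P9, P10, P11}); total cost 2 + 11 + 2 + 2 = 17.
No covering selection has total cost below 17.

17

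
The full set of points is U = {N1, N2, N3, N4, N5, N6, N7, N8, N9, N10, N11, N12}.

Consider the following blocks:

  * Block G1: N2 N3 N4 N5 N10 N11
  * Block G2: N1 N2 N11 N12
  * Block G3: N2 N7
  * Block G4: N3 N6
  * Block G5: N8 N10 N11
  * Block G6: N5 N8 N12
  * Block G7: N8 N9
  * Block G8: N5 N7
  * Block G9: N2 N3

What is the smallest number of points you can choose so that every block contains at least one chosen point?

4

Take H = {N2, N6, N7, N8}. Each listed block contains at least one of these, so H is a hitting set of size 4.
The blocks G2, G4, G7, G8 are pairwise disjoint, so any hitting set needs a separate point for each — at least 4. Hence 4 is optimal.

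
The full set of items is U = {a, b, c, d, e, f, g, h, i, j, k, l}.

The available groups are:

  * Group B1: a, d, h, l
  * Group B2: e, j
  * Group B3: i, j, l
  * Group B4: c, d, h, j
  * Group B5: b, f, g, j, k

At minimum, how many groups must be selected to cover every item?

5

Take {B1, B2, B3, B4, B5}. Their union is {a, b, c, d, e, f, g, h, i, j, k, l}, which is all 12 items.
No 4 of the 5 groups cover everything (all 5 combinations miss at least one item), so 5 is optimal.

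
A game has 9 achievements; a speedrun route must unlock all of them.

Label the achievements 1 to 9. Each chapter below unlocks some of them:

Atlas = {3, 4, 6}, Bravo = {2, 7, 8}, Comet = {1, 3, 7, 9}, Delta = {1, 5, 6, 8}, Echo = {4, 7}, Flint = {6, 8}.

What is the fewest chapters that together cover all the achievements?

Take {Bravo, Comet, Delta, Echo}. Their union is {1, 2, 3, 4, 5, 6, 7, 8, 9}, which is all 9 achievements.
No 3 of the 6 chapters cover everything (all 20 combinations miss at least one achievement), so 4 is optimal.

4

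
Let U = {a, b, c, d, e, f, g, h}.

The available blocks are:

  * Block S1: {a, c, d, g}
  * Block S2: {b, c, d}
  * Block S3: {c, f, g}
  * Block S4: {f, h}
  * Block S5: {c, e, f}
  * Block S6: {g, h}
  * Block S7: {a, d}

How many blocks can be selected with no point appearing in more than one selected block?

3

S5, S6, S7 are pairwise disjoint (S5={c,e,f}; S6={g,h}; S7={a,d}).
Every remaining block overlaps one of these, and no 4 of the listed blocks are pairwise disjoint, so 3 is the maximum.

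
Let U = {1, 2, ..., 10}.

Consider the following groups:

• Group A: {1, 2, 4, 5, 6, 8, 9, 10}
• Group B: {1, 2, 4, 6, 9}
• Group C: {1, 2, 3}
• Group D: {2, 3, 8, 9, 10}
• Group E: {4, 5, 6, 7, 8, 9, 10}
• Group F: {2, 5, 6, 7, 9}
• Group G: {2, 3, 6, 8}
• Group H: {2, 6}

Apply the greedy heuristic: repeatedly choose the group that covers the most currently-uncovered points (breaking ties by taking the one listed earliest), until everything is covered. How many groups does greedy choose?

3

Greedy: pick A (covers 8 new) → pick C (covers 1 new) → pick E (covers 1 new). Total picks: 3.
(The true minimum cover uses only 2 groups, so greedy is not optimal here.)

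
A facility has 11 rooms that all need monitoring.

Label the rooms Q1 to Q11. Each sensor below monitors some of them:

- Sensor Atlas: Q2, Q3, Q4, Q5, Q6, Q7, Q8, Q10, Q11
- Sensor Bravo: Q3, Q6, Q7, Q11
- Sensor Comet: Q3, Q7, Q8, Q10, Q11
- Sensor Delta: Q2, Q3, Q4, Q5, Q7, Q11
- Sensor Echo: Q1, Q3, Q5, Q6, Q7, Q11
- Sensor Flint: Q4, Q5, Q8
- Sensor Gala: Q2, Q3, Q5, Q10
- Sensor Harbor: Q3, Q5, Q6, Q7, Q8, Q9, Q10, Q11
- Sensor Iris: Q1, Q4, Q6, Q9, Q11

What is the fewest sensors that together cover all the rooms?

2

Atlas and Iris together: Atlas ∪ Iris = {Q1, Q2, Q3, Q4, Q5, Q6, Q7, Q8, Q9, Q10, Q11} — every room is covered.
No single sensor has all 11 rooms (the largest, Atlas, has 9), so 2 is optimal.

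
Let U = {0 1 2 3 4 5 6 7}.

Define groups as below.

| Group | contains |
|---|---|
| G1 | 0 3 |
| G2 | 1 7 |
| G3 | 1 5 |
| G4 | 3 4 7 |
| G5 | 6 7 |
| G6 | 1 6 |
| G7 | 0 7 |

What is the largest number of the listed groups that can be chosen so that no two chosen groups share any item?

3

G1, G3, G5 are pairwise disjoint (G1={0,3}; G3={1,5}; G5={6,7}).
Every remaining group overlaps one of these, and no 4 of the listed groups are pairwise disjoint, so 3 is the maximum.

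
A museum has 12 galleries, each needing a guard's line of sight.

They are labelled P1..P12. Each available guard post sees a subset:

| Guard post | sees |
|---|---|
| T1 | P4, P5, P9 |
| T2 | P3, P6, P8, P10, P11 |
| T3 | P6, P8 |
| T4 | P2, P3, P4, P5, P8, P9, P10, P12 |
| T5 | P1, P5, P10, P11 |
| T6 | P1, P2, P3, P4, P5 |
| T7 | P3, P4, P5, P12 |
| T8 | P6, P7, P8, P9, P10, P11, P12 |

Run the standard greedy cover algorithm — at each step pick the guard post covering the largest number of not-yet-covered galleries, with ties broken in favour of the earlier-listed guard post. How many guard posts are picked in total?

Greedy: pick T4 (covers 8 new) → pick T8 (covers 3 new) → pick T5 (covers 1 new). Total picks: 3.
(The true minimum cover uses only 2 guard posts, so greedy is not optimal here.)

3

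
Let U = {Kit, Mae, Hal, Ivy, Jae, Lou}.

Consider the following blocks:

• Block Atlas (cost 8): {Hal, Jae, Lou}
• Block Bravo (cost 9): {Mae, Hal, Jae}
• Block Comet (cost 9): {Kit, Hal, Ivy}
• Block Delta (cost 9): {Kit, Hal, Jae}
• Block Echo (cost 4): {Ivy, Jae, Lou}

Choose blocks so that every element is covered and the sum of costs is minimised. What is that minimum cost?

22

Bravo, Comet, Echo together cover every element (Bravo ∪ Comet ∪ Echo = {Kit, Mae, Hal, Ivy, Jae, Lou}); total cost 9 + 9 + 4 = 22.
No covering selection has total cost below 22.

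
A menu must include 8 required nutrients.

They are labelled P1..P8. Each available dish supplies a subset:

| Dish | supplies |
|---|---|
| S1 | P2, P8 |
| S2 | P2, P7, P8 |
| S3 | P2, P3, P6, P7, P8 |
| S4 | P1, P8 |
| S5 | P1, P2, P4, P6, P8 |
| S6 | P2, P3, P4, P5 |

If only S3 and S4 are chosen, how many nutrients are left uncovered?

2

Union of S3, S4 = {P1, P2, P3, P6, P7, P8}.
Not covered: P4, P5 — 2 nutrients.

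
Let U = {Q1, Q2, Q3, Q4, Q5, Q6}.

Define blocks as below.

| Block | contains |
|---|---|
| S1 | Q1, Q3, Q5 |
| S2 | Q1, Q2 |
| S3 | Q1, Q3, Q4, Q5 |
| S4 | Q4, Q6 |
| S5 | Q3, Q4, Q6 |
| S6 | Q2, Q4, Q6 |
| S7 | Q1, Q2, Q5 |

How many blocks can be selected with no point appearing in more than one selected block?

S1, S4 are pairwise disjoint (S1={Q1,Q3,Q5}; S4={Q4,Q6}).
Every remaining block overlaps one of these, and no 3 of the listed blocks are pairwise disjoint, so 2 is the maximum.

2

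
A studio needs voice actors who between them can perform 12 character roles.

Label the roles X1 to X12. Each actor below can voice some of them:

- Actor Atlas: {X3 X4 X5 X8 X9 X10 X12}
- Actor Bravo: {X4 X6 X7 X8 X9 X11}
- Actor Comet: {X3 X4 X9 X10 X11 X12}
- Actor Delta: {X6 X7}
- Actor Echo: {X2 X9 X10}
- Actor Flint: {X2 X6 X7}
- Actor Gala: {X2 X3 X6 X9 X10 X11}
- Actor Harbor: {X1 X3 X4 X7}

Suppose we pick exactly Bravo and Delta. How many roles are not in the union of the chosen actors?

Union of Bravo, Delta = {X4, X6, X7, X8, X9, X11}.
Not covered: X1, X2, X3, X5, X10, X12 — 6 roles.

6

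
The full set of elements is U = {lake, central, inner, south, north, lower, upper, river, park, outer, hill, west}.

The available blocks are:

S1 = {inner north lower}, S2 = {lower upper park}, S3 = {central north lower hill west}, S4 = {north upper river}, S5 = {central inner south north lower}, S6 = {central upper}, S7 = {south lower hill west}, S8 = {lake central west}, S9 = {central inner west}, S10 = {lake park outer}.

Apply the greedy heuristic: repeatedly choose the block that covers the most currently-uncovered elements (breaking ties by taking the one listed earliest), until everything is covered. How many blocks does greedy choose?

4

Greedy: pick S3 (covers 5 new) → pick S10 (covers 3 new) → pick S4 (covers 2 new) → pick S5 (covers 2 new). Total picks: 4.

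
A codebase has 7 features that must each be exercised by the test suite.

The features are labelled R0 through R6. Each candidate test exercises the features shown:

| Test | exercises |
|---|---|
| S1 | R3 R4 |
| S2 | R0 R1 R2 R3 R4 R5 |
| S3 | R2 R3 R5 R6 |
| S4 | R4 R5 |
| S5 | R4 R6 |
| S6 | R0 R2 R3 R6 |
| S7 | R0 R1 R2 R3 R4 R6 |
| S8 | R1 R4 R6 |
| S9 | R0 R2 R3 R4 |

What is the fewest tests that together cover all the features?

S2 and S3 together: S2 ∪ S3 = {R0, R1, R2, R3, R4, R5, R6} — every feature is covered.
No single test has all 7 features (the largest, S2, has 6), so 2 is optimal.

2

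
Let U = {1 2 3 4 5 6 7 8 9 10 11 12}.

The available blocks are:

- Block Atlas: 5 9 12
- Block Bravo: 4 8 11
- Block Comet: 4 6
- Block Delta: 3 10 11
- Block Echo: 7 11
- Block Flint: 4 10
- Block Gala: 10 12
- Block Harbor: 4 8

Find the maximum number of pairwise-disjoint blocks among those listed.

Atlas, Delta, Harbor are pairwise disjoint (Atlas={5,9,12}; Delta={3,10,11}; Harbor={4,8}).
Every remaining block overlaps one of these, and no 4 of the listed blocks are pairwise disjoint, so 3 is the maximum.

3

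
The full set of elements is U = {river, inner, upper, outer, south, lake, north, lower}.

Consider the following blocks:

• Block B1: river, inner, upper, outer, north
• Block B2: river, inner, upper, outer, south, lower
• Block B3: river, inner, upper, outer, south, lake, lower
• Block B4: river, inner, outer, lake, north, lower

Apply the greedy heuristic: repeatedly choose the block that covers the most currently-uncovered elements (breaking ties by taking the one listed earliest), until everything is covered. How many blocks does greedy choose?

Greedy: pick B3 (covers 7 new) → pick B1 (covers 1 new). Total picks: 2.

2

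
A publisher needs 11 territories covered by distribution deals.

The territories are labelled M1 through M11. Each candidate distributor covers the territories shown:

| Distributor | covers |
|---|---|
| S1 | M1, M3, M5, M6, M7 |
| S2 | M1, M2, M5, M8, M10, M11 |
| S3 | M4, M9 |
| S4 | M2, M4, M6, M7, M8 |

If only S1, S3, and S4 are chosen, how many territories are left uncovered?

Union of S1, S3, S4 = {M1, M2, M3, M4, M5, M6, M7, M8, M9}.
Not covered: M10, M11 — 2 territories.

2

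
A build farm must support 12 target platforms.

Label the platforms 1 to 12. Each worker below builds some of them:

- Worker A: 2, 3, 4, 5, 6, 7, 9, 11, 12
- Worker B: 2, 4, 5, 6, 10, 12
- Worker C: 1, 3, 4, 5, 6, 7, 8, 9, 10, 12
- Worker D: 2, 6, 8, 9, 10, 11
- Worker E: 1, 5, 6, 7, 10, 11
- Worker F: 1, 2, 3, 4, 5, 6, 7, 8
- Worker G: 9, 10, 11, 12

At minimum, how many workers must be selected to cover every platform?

F and G together: F ∪ G = {1, 2, 3, 4, 5, 6, 7, 8, 9, 10, 11, 12} — every platform is covered.
No single worker has all 12 platforms (the largest, C, has 10), so 2 is optimal.

2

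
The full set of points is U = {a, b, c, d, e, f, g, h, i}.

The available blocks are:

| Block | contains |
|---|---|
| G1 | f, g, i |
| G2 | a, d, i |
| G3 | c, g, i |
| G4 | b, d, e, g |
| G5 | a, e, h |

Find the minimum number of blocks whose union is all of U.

4

G1 and G3 and G4 and G5 together: G1 ∪ G3 ∪ G4 ∪ G5 = {a, b, c, d, e, f, g, h, i} — every point is covered.
Only G4 contains b, so G4 is forced; the remaining 5 points need at least 3 more blocks (each remaining block adds at most 2) — so at least 4 blocks are needed, and 4 is optimal.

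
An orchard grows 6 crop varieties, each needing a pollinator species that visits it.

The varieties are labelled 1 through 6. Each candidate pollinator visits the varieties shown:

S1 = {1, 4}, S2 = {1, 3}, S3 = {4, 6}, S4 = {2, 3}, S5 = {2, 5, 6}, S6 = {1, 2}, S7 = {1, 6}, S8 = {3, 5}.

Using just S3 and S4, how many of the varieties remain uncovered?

Union of S3, S4 = {2, 3, 4, 6}.
Not covered: 1, 5 — 2 varieties.

2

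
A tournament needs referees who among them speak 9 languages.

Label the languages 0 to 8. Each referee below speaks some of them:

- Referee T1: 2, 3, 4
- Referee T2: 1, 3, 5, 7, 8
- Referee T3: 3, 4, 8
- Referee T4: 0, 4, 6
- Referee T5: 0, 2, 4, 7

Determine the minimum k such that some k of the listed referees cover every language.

3

Take {T2, T4, T5}. Their union is {0, 1, 2, 3, 4, 5, 6, 7, 8}, which is all 9 languages.
Only T2 contains 1, so T2 is forced; the remaining 4 languages need at least 2 more referees (each remaining referee adds at most 3) — so at least 3 referees are needed, and 3 is optimal.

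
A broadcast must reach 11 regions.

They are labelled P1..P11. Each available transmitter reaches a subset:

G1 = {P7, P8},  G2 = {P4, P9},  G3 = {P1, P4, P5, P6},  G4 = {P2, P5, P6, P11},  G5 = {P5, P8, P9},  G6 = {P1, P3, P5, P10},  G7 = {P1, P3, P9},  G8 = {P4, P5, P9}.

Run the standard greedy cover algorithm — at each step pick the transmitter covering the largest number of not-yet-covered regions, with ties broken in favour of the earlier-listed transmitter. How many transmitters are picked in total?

Greedy: pick G3 (covers 4 new) → pick G1 (covers 2 new) → pick G4 (covers 2 new) → pick G6 (covers 2 new) → pick G2 (covers 1 new). Total picks: 5.
(The true minimum cover uses only 4 transmitters, so greedy is not optimal here.)

5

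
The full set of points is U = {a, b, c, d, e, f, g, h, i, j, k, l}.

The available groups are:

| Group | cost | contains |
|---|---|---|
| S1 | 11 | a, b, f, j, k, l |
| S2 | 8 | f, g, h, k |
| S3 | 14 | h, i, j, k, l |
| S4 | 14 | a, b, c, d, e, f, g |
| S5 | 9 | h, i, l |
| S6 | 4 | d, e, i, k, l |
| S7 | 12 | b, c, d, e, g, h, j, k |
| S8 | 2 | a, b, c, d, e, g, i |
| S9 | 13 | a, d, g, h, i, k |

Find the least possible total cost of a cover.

21

S1, S2, S8 together cover every point (S1 ∪ S2 ∪ S8 = {a, b, c, d, e, f, g, h, i, j, k, l}); total cost 11 + 8 + 2 = 21.
The greedy pick S8, S6, S2, S1 costs 25; no covering selection beats 21.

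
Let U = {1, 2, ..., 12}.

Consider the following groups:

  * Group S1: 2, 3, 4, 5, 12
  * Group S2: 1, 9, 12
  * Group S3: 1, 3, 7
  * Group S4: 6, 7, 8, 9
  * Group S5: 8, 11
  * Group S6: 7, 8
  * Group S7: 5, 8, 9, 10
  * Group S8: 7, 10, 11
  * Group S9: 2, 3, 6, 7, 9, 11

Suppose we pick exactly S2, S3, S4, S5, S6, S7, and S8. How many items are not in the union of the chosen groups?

Union of S2, S3, S4, S5, S6, S7, S8 = {1, 3, 5, 6, 7, 8, 9, 10, 11, 12}.
Not covered: 2, 4 — 2 items.

2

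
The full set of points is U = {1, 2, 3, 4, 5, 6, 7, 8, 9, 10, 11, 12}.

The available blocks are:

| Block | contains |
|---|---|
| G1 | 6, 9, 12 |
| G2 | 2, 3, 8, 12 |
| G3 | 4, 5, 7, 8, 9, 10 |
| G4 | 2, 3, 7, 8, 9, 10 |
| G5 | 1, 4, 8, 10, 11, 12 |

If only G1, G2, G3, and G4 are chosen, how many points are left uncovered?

Union of G1, G2, G3, G4 = {2, 3, 4, 5, 6, 7, 8, 9, 10, 12}.
Not covered: 1, 11 — 2 points.

2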